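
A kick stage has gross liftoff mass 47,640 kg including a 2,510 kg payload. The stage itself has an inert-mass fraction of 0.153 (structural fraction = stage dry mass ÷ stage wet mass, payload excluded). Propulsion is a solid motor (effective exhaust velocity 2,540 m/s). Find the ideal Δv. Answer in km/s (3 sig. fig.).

Stage wet mass = m₀ − payload = 47,640 − 2,510 = 45,130 kg.
Stage dry mass = ε × stage wet mass = 0.153 × 45,130 = 6,904.89 kg.
Burnout mass m_f = stage dry + payload = 6,904.89 + 2,510 = 9,414.89 kg.
Rocket equation: Δv = v_e · ln(47,640/9,414.89) = 2540.0 × ln(5.06) = 2540.0 × 1.6214 ≈ 4118 m/s.

Δv ≈ 4.12 km/s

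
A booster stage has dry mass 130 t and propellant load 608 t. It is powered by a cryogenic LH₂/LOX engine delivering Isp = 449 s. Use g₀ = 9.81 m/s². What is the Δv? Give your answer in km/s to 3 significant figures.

Δv ≈ 7.65 km/s

v_e = Isp · g₀ = 449 × 9.81 = 4404.7 m/s.
m₀ = m_dry + m_prop = 130 + 608 = 738 t.
Δv = v_e · ln(m₀/m_f) = 4404.7 × ln(5.677) = 4404.7 × 1.7364 ≈ 7648.3 m/s.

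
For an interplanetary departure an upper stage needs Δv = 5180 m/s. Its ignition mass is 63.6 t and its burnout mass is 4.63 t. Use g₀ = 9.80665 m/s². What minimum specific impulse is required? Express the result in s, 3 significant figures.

Isp ≈ 202 s

ln(m₀/m_f) = ln(63600/4630) = ln(13.74) = 2.6201.
v_e = Δv / ln(m₀/m_f) = 5180 / 2.6201 = 1977.1 m/s.
Isp = v_e / g₀ = 1977.1 / 9.80665 = 201.6 s.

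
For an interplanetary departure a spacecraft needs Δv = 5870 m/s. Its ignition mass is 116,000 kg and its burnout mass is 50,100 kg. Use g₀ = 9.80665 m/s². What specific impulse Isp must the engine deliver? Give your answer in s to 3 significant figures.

Isp ≈ 713 s

ln(m₀/m_f) = ln(116000/50100) = ln(2.315) = 0.8396.
From the ideal rocket equation, v_e = Δv / ln(m₀/m_f) = 5870 / 0.8396 = 6991.7 m/s.
Isp = v_e / g₀ = 6991.7 / 9.80665 = 713.0 s.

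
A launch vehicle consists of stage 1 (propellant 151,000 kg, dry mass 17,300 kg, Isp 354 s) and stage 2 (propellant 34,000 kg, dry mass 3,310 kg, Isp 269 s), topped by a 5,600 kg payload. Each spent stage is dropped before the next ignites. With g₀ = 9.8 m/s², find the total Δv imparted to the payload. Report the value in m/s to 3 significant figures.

Ignition mass of stage 1 = 151,000+17,300 + 34,000+3,310 + 5,600 = 211,210 kg.
Stage 1: m₀ = 211,210 kg, m_f = 211,210 − 151,000 = 60,210 kg; Δv = 354×9.8×ln(3.508) = 3469.2×1.2550 ≈ 4354 m/s.
Stage 2: m₀ = 42,910 kg, m_f = 42,910 − 34,000 = 8,910 kg; Δv = 269×9.8×ln(4.816) = 2636.2×1.5719 ≈ 4144 m/s.
Total Δv = 4354 + 4144 = 8498 m/s.

Δv ≈ 8500 m/s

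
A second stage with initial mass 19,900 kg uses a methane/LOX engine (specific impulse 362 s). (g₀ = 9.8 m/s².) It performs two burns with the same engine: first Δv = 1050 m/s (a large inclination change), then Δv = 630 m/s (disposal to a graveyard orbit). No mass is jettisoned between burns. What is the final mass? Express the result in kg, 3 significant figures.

v_e = Isp · g₀ = 362 × 9.8 = 3547.6 m/s.
After the first burn: m = 19900 × exp(−1050/3547.6) = 19900 × 0.74381 = 14,801.8 kg.
After the second burn: m = 14,801.8 × exp(−630/3547.6) = 14,801.8 × 0.83729 = 12,393.4 kg.

final mass ≈ 12400 kg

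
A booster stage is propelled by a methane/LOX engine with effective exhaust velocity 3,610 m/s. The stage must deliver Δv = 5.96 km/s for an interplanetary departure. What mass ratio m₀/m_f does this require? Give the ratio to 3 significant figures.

By the Tsiolkovsky rocket equation, m₀/m_f = exp(Δv / v_e) = exp(5960 / 3610.0) = exp(1.6510) = 5.2120.

mass ratio ≈ 5.21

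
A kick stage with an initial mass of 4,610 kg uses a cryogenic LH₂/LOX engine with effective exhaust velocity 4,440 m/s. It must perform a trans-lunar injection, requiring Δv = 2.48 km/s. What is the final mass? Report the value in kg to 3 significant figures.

m₀/m_f = exp(Δv / v_e) = exp(2480 / 4440.0) = exp(0.5586) = 1.7482.
m_f = m₀ / 1.7482 = 4,610 / 1.7482 = 2,637 kg.

final mass ≈ 2640 kg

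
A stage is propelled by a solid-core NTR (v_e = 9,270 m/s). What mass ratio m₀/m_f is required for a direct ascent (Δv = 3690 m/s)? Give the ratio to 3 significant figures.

From the ideal rocket equation, m₀/m_f = exp(Δv / v_e) = exp(3690 / 9270.0) = exp(0.3981) = 1.4889.

mass ratio ≈ 1.49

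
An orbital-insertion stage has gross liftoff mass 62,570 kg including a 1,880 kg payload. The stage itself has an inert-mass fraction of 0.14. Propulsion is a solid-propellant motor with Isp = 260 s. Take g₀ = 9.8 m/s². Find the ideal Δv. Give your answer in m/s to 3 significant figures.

Δv ≈ 4580 m/s

Stage wet mass = m₀ − payload = 62,570 − 1,880 = 60,690 kg.
Stage dry mass = ε × stage wet mass = 0.14 × 60,690 = 8,496.6 kg.
Burnout mass m_f = stage dry + payload = 8,496.6 + 1,880 = 10,376.6 kg.
v_e = Isp · g₀ = 260 × 9.8 = 2548.0 m/s.
By the Tsiolkovsky rocket equation, Δv = v_e · ln(62,570/10,376.6) = 2548.0 × ln(6.03) = 2548.0 × 1.7967 ≈ 4578 m/s.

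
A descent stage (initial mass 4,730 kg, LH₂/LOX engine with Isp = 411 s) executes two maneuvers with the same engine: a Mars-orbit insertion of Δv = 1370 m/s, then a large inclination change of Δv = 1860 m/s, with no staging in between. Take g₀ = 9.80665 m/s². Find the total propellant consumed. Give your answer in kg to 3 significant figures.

v_e = Isp · g₀ = 411 × 9.80665 = 4030.5 m/s.
After the first burn: m = 4730 × exp(−1370/4030.5) = 4730 × 0.71184 = 3,367 kg.
After the second burn: m = 3,367 × exp(−1860/4030.5) = 3,367 × 0.63035 = 2,122.39 kg.
Total propellant = m₀ − m_final = 4730 − 2,122.39 = 2,607.61 kg.

total propellant consumed ≈ 2610 kg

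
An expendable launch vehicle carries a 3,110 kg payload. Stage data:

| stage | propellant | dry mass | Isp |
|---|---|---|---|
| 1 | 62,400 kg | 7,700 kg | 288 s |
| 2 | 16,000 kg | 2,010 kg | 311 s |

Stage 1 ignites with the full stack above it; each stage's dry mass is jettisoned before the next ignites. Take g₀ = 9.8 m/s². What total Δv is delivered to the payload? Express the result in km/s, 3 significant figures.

Δv ≈ 7.57 km/s

Ignition mass of stage 1 = 62,400+7,700 + 16,000+2,010 + 3,110 = 91,220 kg.
Stage 1: m₀ = 91,220 kg, m_f = 91,220 − 62,400 = 28,820 kg; Δv = 288×9.8×ln(3.165) = 2822.4×1.1522 ≈ 3252 m/s.
Stage 2: m₀ = 21,120 kg, m_f = 21,120 − 16,000 = 5,120 kg; Δv = 311×9.8×ln(4.125) = 3047.8×1.4171 ≈ 4319 m/s.
Total Δv = 3252 + 4319 = 7571 m/s.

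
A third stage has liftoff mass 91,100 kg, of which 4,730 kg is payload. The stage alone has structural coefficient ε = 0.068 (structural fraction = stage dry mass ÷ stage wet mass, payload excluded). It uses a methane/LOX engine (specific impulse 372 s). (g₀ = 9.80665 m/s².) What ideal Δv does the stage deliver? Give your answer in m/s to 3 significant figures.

Stage wet mass = m₀ − payload = 91,100 − 4,730 = 86,370 kg.
Stage dry mass = ε × stage wet mass = 0.068 × 86,370 = 5,873.16 kg.
Burnout mass m_f = stage dry + payload = 5,873.16 + 4,730 = 10,603.16 kg.
v_e = Isp · g₀ = 372 × 9.80665 = 3648.1 m/s.
By the Tsiolkovsky rocket equation, Δv = v_e · ln(91,100/10,603.16) = 3648.1 × ln(8.592) = 3648.1 × 2.1508 ≈ 7846 m/s.

Δv ≈ 7850 m/s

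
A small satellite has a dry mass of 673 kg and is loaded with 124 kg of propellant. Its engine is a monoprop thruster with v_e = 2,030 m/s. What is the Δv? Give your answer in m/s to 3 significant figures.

Δv ≈ 343 m/s

m₀ = m_dry + m_prop = 673 + 124 = 797 kg.
Δv = v_e · ln(m₀/m_f) = 2030.0 × ln(1.184) = 2030.0 × 0.1691 ≈ 343.3 m/s.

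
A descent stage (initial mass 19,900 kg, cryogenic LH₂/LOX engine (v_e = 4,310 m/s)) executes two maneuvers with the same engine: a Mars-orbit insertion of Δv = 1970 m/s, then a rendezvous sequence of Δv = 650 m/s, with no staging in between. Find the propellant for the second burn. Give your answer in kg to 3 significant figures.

After the first burn: m = 19900 × exp(−1970/4310.0) = 19900 × 0.63313 = 12,599.3 kg.
After the second burn: m = 12,599.3 × exp(−650/4310.0) = 12,599.3 × 0.86001 = 10,835.5 kg.
Second-burn propellant = 12,599.3 − 10,835.5 = 1,763.8 kg.

propellant for the second burn ≈ 1760 kg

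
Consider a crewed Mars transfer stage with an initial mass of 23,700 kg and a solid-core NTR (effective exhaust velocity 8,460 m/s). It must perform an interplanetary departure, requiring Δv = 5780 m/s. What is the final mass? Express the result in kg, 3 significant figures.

Rocket equation: m₀/m_f = exp(Δv / v_e) = exp(5780 / 8460.0) = exp(0.6832) = 1.9802.
m_f = m₀ / 1.9802 = 23,700 / 1.9802 = 11,968.5 kg.

final mass ≈ 12000 kg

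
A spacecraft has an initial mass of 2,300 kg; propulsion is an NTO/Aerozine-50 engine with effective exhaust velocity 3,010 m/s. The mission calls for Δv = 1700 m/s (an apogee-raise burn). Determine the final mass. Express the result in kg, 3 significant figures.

final mass ≈ 1310 kg

m₀/m_f = exp(Δv / v_e) = exp(1700 / 3010.0) = exp(0.5648) = 1.7591.
m_f = m₀ / 1.7591 = 2,300 / 1.7591 = 1,307.49 kg.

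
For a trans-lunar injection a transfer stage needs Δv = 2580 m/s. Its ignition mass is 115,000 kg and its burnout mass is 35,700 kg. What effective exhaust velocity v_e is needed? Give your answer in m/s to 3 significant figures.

ln(m₀/m_f) = ln(115000/35700) = ln(3.221) = 1.1698.
By the Tsiolkovsky rocket equation, v_e = Δv / ln(m₀/m_f) = 2580 / 1.1698 = 2205.5 m/s.

v_e ≈ 2210 m/s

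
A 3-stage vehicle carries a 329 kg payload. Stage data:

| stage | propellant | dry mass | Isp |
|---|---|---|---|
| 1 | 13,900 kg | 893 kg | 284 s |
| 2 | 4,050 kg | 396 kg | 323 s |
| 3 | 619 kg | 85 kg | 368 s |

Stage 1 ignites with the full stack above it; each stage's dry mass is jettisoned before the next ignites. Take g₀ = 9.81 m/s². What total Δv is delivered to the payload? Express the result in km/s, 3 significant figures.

Ignition mass of stage 1 = 13,900+893 + 4,050+396 + 619+85 + 329 = 20,272 kg.
Stage 1: m₀ = 20,272 kg, m_f = 20,272 − 13,900 = 6,372 kg; Δv = 284×9.81×ln(3.181) = 2786.0×1.1573 ≈ 3224 m/s.
Stage 2: m₀ = 5,479 kg, m_f = 5,479 − 4,050 = 1,429 kg; Δv = 323×9.81×ln(3.834) = 3168.6×1.3439 ≈ 4258 m/s.
Stage 3: m₀ = 1,033 kg, m_f = 1,033 − 619 = 414 kg; Δv = 368×9.81×ln(2.495) = 3610.1×0.9144 ≈ 3301 m/s.
Total Δv = 3224 + 4258 + 3301 = 10783 m/s.

Δv ≈ 10.8 km/s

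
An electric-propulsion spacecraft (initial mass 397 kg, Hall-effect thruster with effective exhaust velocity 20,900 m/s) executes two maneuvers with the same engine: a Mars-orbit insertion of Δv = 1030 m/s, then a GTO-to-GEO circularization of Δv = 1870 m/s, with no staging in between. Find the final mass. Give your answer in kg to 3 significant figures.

final mass ≈ 346 kg

After the first burn: m = 397 × exp(−1030/20900.0) = 397 × 0.95191 = 377.908 kg.
After the second burn: m = 377.908 × exp(−1870/20900.0) = 377.908 × 0.91441 = 345.563 kg.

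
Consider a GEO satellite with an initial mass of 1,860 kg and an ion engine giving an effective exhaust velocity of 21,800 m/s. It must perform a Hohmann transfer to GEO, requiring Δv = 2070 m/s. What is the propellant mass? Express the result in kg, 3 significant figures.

propellant mass ≈ 168 kg

m₀/m_f = exp(Δv / v_e) = exp(2070 / 21800.0) = exp(0.0950) = 1.0996.
m_f = 1,860 / 1.0996 = 1,691.52 kg, so propellant = m₀ − m_f = 1,860 − 1,691.52 = 168.48 kg.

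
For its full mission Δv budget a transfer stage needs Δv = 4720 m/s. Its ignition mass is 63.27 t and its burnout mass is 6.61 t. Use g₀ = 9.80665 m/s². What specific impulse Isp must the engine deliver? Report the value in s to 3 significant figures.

ln(m₀/m_f) = ln(63270/6610) = ln(9.572) = 2.2588.
v_e = Δv / ln(m₀/m_f) = 4720 / 2.2588 = 2089.6 m/s.
Isp = v_e / g₀ = 2089.6 / 9.80665 = 213.1 s.

Isp ≈ 213 s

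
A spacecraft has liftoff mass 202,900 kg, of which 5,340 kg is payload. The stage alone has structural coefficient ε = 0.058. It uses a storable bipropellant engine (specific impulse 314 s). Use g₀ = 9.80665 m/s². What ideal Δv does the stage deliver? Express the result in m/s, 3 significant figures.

Δv ≈ 7670 m/s

Stage wet mass = m₀ − payload = 202,900 − 5,340 = 197,560 kg.
Stage dry mass = ε × stage wet mass = 0.058 × 197,560 = 11,458.5 kg.
Burnout mass m_f = stage dry + payload = 11,458.5 + 5,340 = 16,798.5 kg.
v_e = Isp · g₀ = 314 × 9.80665 = 3079.3 m/s.
From the ideal rocket equation, Δv = v_e · ln(202,900/16,798.5) = 3079.3 × ln(12.08) = 3079.3 × 2.4914 ≈ 7672 m/s.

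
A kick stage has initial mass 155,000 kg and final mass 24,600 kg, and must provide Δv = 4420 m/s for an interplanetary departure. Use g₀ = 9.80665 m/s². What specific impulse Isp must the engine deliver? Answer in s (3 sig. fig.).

ln(m₀/m_f) = ln(155000/24600) = ln(6.301) = 1.8407.
Using Δv = v_e ln(m₀/m_f): v_e = Δv / ln(m₀/m_f) = 4420 / 1.8407 = 2401.3 m/s.
Isp = v_e / g₀ = 2401.3 / 9.80665 = 244.9 s.

Isp ≈ 245 s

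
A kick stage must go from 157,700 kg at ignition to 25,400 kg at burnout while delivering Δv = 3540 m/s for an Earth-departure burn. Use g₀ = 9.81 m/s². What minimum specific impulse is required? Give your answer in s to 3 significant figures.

Isp ≈ 198 s

ln(m₀/m_f) = ln(157700/25400) = ln(6.209) = 1.8259.
By the Tsiolkovsky rocket equation, v_e = Δv / ln(m₀/m_f) = 3540 / 1.8259 = 1938.7 m/s.
Isp = v_e / g₀ = 1938.7 / 9.81 = 197.6 s.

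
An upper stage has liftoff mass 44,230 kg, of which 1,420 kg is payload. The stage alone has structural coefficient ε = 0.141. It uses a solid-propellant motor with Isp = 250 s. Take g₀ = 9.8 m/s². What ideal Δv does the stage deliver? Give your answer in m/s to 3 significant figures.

Stage wet mass = m₀ − payload = 44,230 − 1,420 = 42,810 kg.
Stage dry mass = ε × stage wet mass = 0.141 × 42,810 = 6,036.21 kg.
Burnout mass m_f = stage dry + payload = 6,036.21 + 1,420 = 7,456.21 kg.
v_e = Isp · g₀ = 250 × 9.8 = 2450.0 m/s.
Δv = v_e · ln(44,230/7,456.21) = 2450.0 × ln(5.932) = 2450.0 × 1.7804 ≈ 4362 m/s.

Δv ≈ 4360 m/s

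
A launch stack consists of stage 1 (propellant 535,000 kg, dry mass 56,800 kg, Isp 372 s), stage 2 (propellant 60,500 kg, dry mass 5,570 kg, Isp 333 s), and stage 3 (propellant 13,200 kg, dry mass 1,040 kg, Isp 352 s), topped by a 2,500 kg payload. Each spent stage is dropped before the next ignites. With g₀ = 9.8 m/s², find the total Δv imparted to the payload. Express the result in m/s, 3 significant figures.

Δv ≈ 15400 m/s

Ignition mass of stage 1 = 535,000+56,800 + 60,500+5,570 + 13,200+1,040 + 2,500 = 674,610 kg.
Stage 1: m₀ = 674,610 kg, m_f = 674,610 − 535,000 = 139,610 kg; Δv = 372×9.8×ln(4.832) = 3645.6×1.5753 ≈ 5743 m/s.
Stage 2: m₀ = 82,810 kg, m_f = 82,810 − 60,500 = 22,310 kg; Δv = 333×9.8×ln(3.712) = 3263.4×1.3115 ≈ 4280 m/s.
Stage 3: m₀ = 16,740 kg, m_f = 16,740 − 13,200 = 3,540 kg; Δv = 352×9.8×ln(4.729) = 3449.6×1.5537 ≈ 5360 m/s.
Total Δv = 5743 + 4280 + 5360 = 15383 m/s.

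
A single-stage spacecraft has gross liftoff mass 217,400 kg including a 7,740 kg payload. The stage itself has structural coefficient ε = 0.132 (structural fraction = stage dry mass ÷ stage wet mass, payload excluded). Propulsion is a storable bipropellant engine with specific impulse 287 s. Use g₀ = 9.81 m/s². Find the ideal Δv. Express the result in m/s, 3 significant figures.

Δv ≈ 5110 m/s

Stage wet mass = m₀ − payload = 217,400 − 7,740 = 209,660 kg.
Stage dry mass = ε × stage wet mass = 0.132 × 209,660 = 27,675.1 kg.
Burnout mass m_f = stage dry + payload = 27,675.1 + 7,740 = 35,415.1 kg.
v_e = Isp · g₀ = 287 × 9.81 = 2815.5 m/s.
Δv = v_e · ln(217,400/35,415.1) = 2815.5 × ln(6.139) = 2815.5 × 1.8146 ≈ 5109 m/s.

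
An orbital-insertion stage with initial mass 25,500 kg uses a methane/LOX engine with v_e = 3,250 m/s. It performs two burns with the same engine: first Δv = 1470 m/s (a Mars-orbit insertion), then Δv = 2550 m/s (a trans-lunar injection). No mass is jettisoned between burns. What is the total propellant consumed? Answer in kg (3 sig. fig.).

total propellant consumed ≈ 18100 kg

After the first burn: m = 25500 × exp(−1470/3250.0) = 25500 × 0.63616 = 16,222.1 kg.
After the second burn: m = 16,222.1 × exp(−2550/3250.0) = 16,222.1 × 0.45630 = 7,402.14 kg.
Total propellant = m₀ − m_final = 25500 − 7,402.14 = 18,097.86 kg.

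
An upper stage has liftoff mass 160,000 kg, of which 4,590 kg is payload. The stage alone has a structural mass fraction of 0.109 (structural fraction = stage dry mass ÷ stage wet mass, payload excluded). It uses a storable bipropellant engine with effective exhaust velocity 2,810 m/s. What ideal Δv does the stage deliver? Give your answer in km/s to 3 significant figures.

Stage wet mass = m₀ − payload = 160,000 − 4,590 = 155,410 kg.
Stage dry mass = ε × stage wet mass = 0.109 × 155,410 = 16,939.7 kg.
Burnout mass m_f = stage dry + payload = 16,939.7 + 4,590 = 21,529.7 kg.
Δv = v_e · ln(160,000/21,529.7) = 2810.0 × ln(7.432) = 2810.0 × 2.0057 ≈ 5636 m/s.

Δv ≈ 5.64 km/s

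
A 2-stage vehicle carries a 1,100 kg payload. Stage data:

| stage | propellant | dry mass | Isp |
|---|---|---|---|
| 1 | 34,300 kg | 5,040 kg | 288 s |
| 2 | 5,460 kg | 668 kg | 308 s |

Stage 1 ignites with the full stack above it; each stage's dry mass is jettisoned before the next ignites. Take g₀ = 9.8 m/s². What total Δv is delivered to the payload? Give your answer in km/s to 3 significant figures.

Δv ≈ 8.02 km/s

Ignition mass of stage 1 = 34,300+5,040 + 5,460+668 + 1,100 = 46,568 kg.
Stage 1: m₀ = 46,568 kg, m_f = 46,568 − 34,300 = 12,268 kg; Δv = 288×9.8×ln(3.796) = 2822.4×1.3339 ≈ 3765 m/s.
Stage 2: m₀ = 7,228 kg, m_f = 7,228 − 5,460 = 1,768 kg; Δv = 308×9.8×ln(4.088) = 3018.4×1.4081 ≈ 4250 m/s.
Total Δv = 3765 + 4250 = 8015 m/s.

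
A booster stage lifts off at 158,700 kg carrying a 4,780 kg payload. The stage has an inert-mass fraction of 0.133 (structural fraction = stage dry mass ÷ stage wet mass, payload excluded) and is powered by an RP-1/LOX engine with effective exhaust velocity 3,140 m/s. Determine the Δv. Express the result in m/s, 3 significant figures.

Stage wet mass = m₀ − payload = 158,700 − 4,780 = 153,920 kg.
Stage dry mass = ε × stage wet mass = 0.133 × 153,920 = 20,471.4 kg.
Burnout mass m_f = stage dry + payload = 20,471.4 + 4,780 = 25,251.4 kg.
By the Tsiolkovsky rocket equation, Δv = v_e · ln(158,700/25,251.4) = 3140.0 × ln(6.285) = 3140.0 × 1.8381 ≈ 5772 m/s.

Δv ≈ 5770 m/s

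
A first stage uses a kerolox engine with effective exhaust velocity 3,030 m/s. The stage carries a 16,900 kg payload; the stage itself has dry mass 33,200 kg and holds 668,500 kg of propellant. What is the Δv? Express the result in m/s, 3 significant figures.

m₀ = payload + dry + propellant = 16,900 + 33,200 + 668,500 = 718,600 kg.
m_f = payload + dry = 16,900 + 33,200 = 50,100 kg.
By the Tsiolkovsky rocket equation, Δv = v_e · ln(m₀/m_f) = 3030.0 × ln(14.34) = 3030.0 × 2.6633 ≈ 8069.8 m/s.

Δv ≈ 8070 m/s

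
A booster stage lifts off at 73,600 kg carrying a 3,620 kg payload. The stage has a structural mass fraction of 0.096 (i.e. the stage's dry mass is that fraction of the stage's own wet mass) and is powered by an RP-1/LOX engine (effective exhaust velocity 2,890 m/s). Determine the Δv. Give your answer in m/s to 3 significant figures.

Δv ≈ 5670 m/s

Stage wet mass = m₀ − payload = 73,600 − 3,620 = 69,980 kg.
Stage dry mass = ε × stage wet mass = 0.096 × 69,980 = 6,718.08 kg.
Burnout mass m_f = stage dry + payload = 6,718.08 + 3,620 = 10,338.08 kg.
Using Δv = v_e ln(m₀/m_f): Δv = v_e · ln(73,600/10,338.08) = 2890.0 × ln(7.119) = 2890.0 × 1.9628 ≈ 5673 m/s.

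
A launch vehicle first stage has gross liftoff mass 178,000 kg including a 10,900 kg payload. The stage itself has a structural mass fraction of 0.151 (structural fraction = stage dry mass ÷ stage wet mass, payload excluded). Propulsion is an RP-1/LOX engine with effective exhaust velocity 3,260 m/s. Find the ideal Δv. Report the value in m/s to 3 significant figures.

Δv ≈ 5200 m/s

Stage wet mass = m₀ − payload = 178,000 − 10,900 = 167,100 kg.
Stage dry mass = ε × stage wet mass = 0.151 × 167,100 = 25,232.1 kg.
Burnout mass m_f = stage dry + payload = 25,232.1 + 10,900 = 36,132.1 kg.
Δv = v_e · ln(178,000/36,132.1) = 3260.0 × ln(4.926) = 3260.0 × 1.5946 ≈ 5198 m/s.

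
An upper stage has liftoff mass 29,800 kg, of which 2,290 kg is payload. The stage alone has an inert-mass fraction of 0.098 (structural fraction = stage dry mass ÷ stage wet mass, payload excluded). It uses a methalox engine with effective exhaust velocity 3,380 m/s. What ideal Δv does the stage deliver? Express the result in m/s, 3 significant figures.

Δv ≈ 6040 m/s

Stage wet mass = m₀ − payload = 29,800 − 2,290 = 27,510 kg.
Stage dry mass = ε × stage wet mass = 0.098 × 27,510 = 2,695.98 kg.
Burnout mass m_f = stage dry + payload = 2,695.98 + 2,290 = 4,985.98 kg.
Δv = v_e · ln(29,800/4,985.98) = 3380.0 × ln(5.977) = 3380.0 × 1.7879 ≈ 6043 m/s.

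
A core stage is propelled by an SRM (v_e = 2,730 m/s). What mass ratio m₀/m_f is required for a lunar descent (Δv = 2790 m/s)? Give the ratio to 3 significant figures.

mass ratio ≈ 2.78

m₀/m_f = exp(Δv / v_e) = exp(2790 / 2730.0) = exp(1.0220) = 2.7787.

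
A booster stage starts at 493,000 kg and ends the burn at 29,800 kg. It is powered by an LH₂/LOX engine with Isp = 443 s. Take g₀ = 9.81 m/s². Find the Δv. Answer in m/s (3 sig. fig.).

v_e = Isp · g₀ = 443 × 9.81 = 4345.8 m/s.
Using Δv = v_e ln(m₀/m_f): Δv = v_e · ln(m₀/m_f) = 4345.8 × ln(16.54) = 4345.8 × 2.8060 ≈ 12194.4 m/s.

Δv ≈ 12200 m/s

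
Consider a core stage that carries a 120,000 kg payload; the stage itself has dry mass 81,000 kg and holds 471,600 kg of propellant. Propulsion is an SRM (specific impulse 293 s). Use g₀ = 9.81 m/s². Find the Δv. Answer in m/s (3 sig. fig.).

v_e = Isp · g₀ = 293 × 9.81 = 2874.3 m/s.
m₀ = payload + dry + propellant = 120,000 + 81,000 + 471,600 = 672,600 kg.
m_f = payload + dry = 120,000 + 81,000 = 201,000 kg.
Δv = v_e · ln(m₀/m_f) = 2874.3 × ln(3.346) = 2874.3 × 1.2078 ≈ 3471.7 m/s.

Δv ≈ 3470 m/s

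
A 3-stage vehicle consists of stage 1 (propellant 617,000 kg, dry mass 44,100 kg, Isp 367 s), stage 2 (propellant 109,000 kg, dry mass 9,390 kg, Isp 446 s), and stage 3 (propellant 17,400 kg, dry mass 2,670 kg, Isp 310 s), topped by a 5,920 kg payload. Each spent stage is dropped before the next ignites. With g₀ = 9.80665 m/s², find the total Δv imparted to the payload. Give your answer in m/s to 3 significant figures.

Δv ≈ 14700 m/s

Ignition mass of stage 1 = 617,000+44,100 + 109,000+9,390 + 17,400+2,670 + 5,920 = 805,480 kg.
Stage 1: m₀ = 805,480 kg, m_f = 805,480 − 617,000 = 188,480 kg; Δv = 367×9.80665×ln(4.274) = 3599.0×1.4524 ≈ 5227 m/s.
Stage 2: m₀ = 144,380 kg, m_f = 144,380 − 109,000 = 35,380 kg; Δv = 446×9.80665×ln(4.081) = 4373.8×1.4063 ≈ 6151 m/s.
Stage 3: m₀ = 25,990 kg, m_f = 25,990 − 17,400 = 8,590 kg; Δv = 310×9.80665×ln(3.026) = 3040.1×1.1071 ≈ 3366 m/s.
Total Δv = 5227 + 6151 + 3366 = 14744 m/s.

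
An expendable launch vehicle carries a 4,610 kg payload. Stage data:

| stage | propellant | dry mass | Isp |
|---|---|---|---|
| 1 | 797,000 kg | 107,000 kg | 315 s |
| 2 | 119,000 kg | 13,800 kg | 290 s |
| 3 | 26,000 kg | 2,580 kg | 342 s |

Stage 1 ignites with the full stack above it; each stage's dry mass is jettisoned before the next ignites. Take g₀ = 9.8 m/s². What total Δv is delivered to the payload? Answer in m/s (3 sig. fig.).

Ignition mass of stage 1 = 797,000+107,000 + 119,000+13,800 + 26,000+2,580 + 4,610 = 1,069,990 kg.
Stage 1: m₀ = 1,069,990 kg, m_f = 1,069,990 − 797,000 = 272,990 kg; Δv = 315×9.8×ln(3.92) = 3087.0×1.3660 ≈ 4217 m/s.
Stage 2: m₀ = 165,990 kg, m_f = 165,990 − 119,000 = 46,990 kg; Δv = 290×9.8×ln(3.532) = 2842.0×1.2620 ≈ 3587 m/s.
Stage 3: m₀ = 33,190 kg, m_f = 33,190 − 26,000 = 7,190 kg; Δv = 342×9.8×ln(4.616) = 3351.6×1.5296 ≈ 5126 m/s.
Total Δv = 4217 + 3587 + 5126 = 12930 m/s.

Δv ≈ 12900 m/s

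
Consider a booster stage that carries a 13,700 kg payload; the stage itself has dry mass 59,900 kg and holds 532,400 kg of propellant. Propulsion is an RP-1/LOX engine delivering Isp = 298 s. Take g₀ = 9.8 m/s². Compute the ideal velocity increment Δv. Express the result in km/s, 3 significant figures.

Δv ≈ 6.16 km/s

v_e = Isp · g₀ = 298 × 9.8 = 2920.4 m/s.
m₀ = payload + dry + propellant = 13,700 + 59,900 + 532,400 = 606,000 kg.
m_f = payload + dry = 13,700 + 59,900 = 73,600 kg.
Δv = v_e · ln(m₀/m_f) = 2920.4 × ln(8.234) = 2920.4 × 2.1082 ≈ 6156.9 m/s.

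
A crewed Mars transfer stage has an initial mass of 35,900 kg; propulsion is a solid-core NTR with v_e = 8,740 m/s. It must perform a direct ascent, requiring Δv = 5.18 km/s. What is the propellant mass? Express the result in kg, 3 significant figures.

propellant mass ≈ 16100 kg

m₀/m_f = exp(Δv / v_e) = exp(5180 / 8740.0) = exp(0.5927) = 1.8088.
m_f = 35,900 / 1.8088 = 19,847.4 kg, so propellant = m₀ − m_f = 35,900 − 19,847.4 = 16,052.6 kg.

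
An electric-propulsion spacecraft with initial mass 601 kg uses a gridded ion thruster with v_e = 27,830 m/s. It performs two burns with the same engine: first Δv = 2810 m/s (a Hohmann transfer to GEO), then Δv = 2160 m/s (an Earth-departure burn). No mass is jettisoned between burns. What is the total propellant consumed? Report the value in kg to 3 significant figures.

After the first burn: m = 601 × exp(−2810/27830.0) = 601 × 0.90396 = 543.28 kg.
After the second burn: m = 543.28 × exp(−2160/27830.0) = 543.28 × 0.92532 = 502.708 kg.
Total propellant = m₀ − m_final = 601 − 502.708 = 98.292 kg.

total propellant consumed ≈ 98.3 kg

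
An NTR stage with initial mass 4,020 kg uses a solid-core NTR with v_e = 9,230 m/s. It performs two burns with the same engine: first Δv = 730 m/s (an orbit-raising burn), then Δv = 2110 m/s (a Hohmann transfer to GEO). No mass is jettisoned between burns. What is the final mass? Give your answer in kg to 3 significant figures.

final mass ≈ 2960 kg

After the first burn: m = 4020 × exp(−730/9230.0) = 4020 × 0.92396 = 3,714.32 kg.
After the second burn: m = 3,714.32 × exp(−2110/9230.0) = 3,714.32 × 0.79564 = 2,955.26 kg.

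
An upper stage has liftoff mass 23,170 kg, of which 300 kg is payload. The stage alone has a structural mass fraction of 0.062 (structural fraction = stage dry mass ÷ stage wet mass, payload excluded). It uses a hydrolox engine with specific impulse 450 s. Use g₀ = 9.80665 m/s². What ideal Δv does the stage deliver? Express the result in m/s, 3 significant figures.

Δv ≈ 11500 m/s

Stage wet mass = m₀ − payload = 23,170 − 300 = 22,870 kg.
Stage dry mass = ε × stage wet mass = 0.062 × 22,870 = 1,417.94 kg.
Burnout mass m_f = stage dry + payload = 1,417.94 + 300 = 1,717.94 kg.
v_e = Isp · g₀ = 450 × 9.80665 = 4413.0 m/s.
By the Tsiolkovsky rocket equation, Δv = v_e · ln(23,170/1,717.94) = 4413.0 × ln(13.49) = 4413.0 × 2.6017 ≈ 11481 m/s.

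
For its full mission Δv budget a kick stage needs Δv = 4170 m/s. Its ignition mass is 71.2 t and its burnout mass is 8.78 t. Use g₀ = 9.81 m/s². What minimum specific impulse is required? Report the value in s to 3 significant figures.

ln(m₀/m_f) = ln(71200/8780) = ln(8.109) = 2.0930.
From the ideal rocket equation, v_e = Δv / ln(m₀/m_f) = 4170 / 2.0930 = 1992.3 m/s.
Isp = v_e / g₀ = 1992.3 / 9.81 = 203.1 s.

Isp ≈ 203 s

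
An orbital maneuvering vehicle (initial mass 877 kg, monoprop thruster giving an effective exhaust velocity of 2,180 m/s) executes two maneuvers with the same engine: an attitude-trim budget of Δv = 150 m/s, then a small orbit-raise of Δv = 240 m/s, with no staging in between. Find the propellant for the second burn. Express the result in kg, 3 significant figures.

propellant for the second burn ≈ 85.3 kg

After the first burn: m = 877 × exp(−150/2180.0) = 877 × 0.93351 = 818.688 kg.
After the second burn: m = 818.688 × exp(−240/2180.0) = 818.688 × 0.89575 = 733.34 kg.
Second-burn propellant = 818.688 − 733.34 = 85.348 kg.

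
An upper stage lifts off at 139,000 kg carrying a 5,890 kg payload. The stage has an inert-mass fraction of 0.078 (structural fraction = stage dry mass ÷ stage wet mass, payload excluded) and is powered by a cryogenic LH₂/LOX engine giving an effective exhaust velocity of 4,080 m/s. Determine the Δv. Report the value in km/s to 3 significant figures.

Δv ≈ 8.75 km/s

Stage wet mass = m₀ − payload = 139,000 − 5,890 = 133,110 kg.
Stage dry mass = ε × stage wet mass = 0.078 × 133,110 = 10,382.6 kg.
Burnout mass m_f = stage dry + payload = 10,382.6 + 5,890 = 16,272.6 kg.
Using Δv = v_e ln(m₀/m_f): Δv = v_e · ln(139,000/16,272.6) = 4080.0 × ln(8.542) = 4080.0 × 2.1450 ≈ 8752 m/s.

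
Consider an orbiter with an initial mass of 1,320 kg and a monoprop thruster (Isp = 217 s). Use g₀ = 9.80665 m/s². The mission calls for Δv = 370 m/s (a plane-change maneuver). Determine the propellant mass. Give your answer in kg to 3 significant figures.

propellant mass ≈ 211 kg

v_e = Isp · g₀ = 217 × 9.80665 = 2128.0 m/s.
Rocket equation: m₀/m_f = exp(Δv / v_e) = exp(370 / 2128.0) = exp(0.1739) = 1.1899.
m_f = 1,320 / 1.1899 = 1,109.34 kg, so propellant = m₀ − m_f = 1,320 − 1,109.34 = 210.66 kg.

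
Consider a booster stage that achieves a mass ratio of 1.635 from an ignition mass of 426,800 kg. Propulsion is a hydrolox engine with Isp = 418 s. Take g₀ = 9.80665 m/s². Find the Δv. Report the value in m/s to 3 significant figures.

v_e = Isp · g₀ = 418 × 9.80665 = 4099.2 m/s.
Using Δv = v_e ln(m₀/m_f): Δv = v_e · ln(1.635) = 4099.2 × 0.4916 ≈ 2015.3 m/s.

Δv ≈ 2020 m/s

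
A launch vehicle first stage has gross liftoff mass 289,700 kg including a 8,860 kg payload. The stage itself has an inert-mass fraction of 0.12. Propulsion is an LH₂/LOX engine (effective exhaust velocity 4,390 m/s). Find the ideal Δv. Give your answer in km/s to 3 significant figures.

Δv ≈ 8.42 km/s

Stage wet mass = m₀ − payload = 289,700 − 8,860 = 280,840 kg.
Stage dry mass = ε × stage wet mass = 0.12 × 280,840 = 33,700.8 kg.
Burnout mass m_f = stage dry + payload = 33,700.8 + 8,860 = 42,560.8 kg.
Δv = v_e · ln(289,700/42,560.8) = 4390.0 × ln(6.807) = 4390.0 × 1.9179 ≈ 8420 m/s.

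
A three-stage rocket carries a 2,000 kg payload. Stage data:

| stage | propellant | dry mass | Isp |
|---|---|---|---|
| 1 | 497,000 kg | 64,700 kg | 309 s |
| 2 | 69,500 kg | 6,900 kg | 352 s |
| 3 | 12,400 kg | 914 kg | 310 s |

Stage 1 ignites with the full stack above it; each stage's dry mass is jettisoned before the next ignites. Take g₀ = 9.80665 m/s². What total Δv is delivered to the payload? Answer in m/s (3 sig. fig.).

Δv ≈ 14300 m/s

Ignition mass of stage 1 = 497,000+64,700 + 69,500+6,900 + 12,400+914 + 2,000 = 653,414 kg.
Stage 1: m₀ = 653,414 kg, m_f = 653,414 − 497,000 = 156,414 kg; Δv = 309×9.80665×ln(4.177) = 3030.3×1.4297 ≈ 4332 m/s.
Stage 2: m₀ = 91,714 kg, m_f = 91,714 − 69,500 = 22,214 kg; Δv = 352×9.80665×ln(4.129) = 3451.9×1.4180 ≈ 4895 m/s.
Stage 3: m₀ = 15,314 kg, m_f = 15,314 − 12,400 = 2,914 kg; Δv = 310×9.80665×ln(5.255) = 3040.1×1.6592 ≈ 5044 m/s.
Total Δv = 4332 + 4895 + 5044 = 14271 m/s.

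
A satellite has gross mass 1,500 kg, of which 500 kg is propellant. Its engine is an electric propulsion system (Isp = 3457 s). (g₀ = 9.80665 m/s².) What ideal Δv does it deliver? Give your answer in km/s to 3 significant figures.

v_e = Isp · g₀ = 3457 × 9.80665 = 33901.6 m/s.
m_f = m₀ − m_prop = 1,500 − 500 = 1,000 kg.
Δv = v_e · ln(m₀/m_f) = 33901.6 × ln(1.5) = 33901.6 × 0.4055 ≈ 13745.9 m/s.

Δv ≈ 13.7 km/s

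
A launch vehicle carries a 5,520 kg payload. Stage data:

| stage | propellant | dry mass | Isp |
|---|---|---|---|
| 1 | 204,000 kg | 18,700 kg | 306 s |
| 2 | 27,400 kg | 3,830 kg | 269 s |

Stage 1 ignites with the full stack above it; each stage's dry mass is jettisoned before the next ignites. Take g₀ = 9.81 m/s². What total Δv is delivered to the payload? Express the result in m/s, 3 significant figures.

Δv ≈ 8240 m/s

Ignition mass of stage 1 = 204,000+18,700 + 27,400+3,830 + 5,520 = 259,450 kg.
Stage 1: m₀ = 259,450 kg, m_f = 259,450 − 204,000 = 55,450 kg; Δv = 306×9.81×ln(4.679) = 3001.9×1.5431 ≈ 4632 m/s.
Stage 2: m₀ = 36,750 kg, m_f = 36,750 − 27,400 = 9,350 kg; Δv = 269×9.81×ln(3.93) = 2638.9×1.3688 ≈ 3612 m/s.
Total Δv = 4632 + 3612 = 8244 m/s.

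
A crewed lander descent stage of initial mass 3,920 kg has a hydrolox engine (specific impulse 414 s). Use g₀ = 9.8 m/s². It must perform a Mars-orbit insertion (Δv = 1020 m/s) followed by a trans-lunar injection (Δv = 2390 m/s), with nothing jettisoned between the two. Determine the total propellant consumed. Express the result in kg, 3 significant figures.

v_e = Isp · g₀ = 414 × 9.8 = 4057.2 m/s.
After the first burn: m = 3920 × exp(−1020/4057.2) = 3920 × 0.77771 = 3,048.62 kg.
After the second burn: m = 3,048.62 × exp(−2390/4057.2) = 3,048.62 × 0.55484 = 1,691.5 kg.
Total propellant = m₀ − m_final = 3920 − 1,691.5 = 2,228.5 kg.

total propellant consumed ≈ 2230 kg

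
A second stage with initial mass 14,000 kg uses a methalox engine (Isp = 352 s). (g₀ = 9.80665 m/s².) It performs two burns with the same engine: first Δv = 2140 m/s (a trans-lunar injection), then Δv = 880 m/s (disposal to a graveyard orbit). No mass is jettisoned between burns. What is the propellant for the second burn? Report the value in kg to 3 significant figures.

propellant for the second burn ≈ 1690 kg

v_e = Isp · g₀ = 352 × 9.80665 = 3451.9 m/s.
After the first burn: m = 14000 × exp(−2140/3451.9) = 14000 × 0.53798 = 7,531.72 kg.
After the second burn: m = 7,531.72 × exp(−880/3451.9) = 7,531.72 × 0.77497 = 5,836.86 kg.
Second-burn propellant = 7,531.72 − 5,836.86 = 1,694.86 kg.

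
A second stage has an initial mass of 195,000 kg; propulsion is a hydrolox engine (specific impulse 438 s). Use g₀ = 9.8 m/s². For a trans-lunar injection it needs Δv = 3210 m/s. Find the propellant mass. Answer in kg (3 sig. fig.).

v_e = Isp · g₀ = 438 × 9.8 = 4292.4 m/s.
Using Δv = v_e ln(m₀/m_f): m₀/m_f = exp(Δv / v_e) = exp(3210 / 4292.4) = exp(0.7478) = 2.1124.
m_f = 195,000 / 2.1124 = 92,312.1 kg, so propellant = m₀ − m_f = 195,000 − 92,312.1 = 102,687.9 kg.

propellant mass ≈ 103000 kg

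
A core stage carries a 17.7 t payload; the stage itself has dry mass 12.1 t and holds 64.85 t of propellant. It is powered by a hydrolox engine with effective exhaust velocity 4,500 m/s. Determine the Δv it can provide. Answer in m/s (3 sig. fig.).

Δv ≈ 5200 m/s

m₀ = payload + dry + propellant = 17.7 + 12.1 + 64.85 = 94.65 t.
m_f = payload + dry = 17.7 + 12.1 = 29.8 t.
By the Tsiolkovsky rocket equation, Δv = v_e · ln(m₀/m_f) = 4500.0 × ln(3.176) = 4500.0 × 1.1557 ≈ 5200.5 m/s.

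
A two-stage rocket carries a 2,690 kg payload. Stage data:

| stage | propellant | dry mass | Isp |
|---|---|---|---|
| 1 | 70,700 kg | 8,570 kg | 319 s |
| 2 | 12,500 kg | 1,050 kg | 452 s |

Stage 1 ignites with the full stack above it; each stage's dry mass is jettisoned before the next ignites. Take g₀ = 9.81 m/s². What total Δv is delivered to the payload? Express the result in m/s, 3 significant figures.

Δv ≈ 10700 m/s

Ignition mass of stage 1 = 70,700+8,570 + 12,500+1,050 + 2,690 = 95,510 kg.
Stage 1: m₀ = 95,510 kg, m_f = 95,510 − 70,700 = 24,810 kg; Δv = 319×9.81×ln(3.85) = 3129.4×1.3480 ≈ 4218 m/s.
Stage 2: m₀ = 16,240 kg, m_f = 16,240 − 12,500 = 3,740 kg; Δv = 452×9.81×ln(4.342) = 4434.1×1.4684 ≈ 6511 m/s.
Total Δv = 4218 + 6511 = 10729 m/s.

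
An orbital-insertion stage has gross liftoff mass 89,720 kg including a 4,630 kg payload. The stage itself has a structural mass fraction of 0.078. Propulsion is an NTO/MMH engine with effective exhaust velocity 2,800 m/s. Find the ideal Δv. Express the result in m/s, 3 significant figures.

Stage wet mass = m₀ − payload = 89,720 − 4,630 = 85,090 kg.
Stage dry mass = ε × stage wet mass = 0.078 × 85,090 = 6,637.02 kg.
Burnout mass m_f = stage dry + payload = 6,637.02 + 4,630 = 11,267.02 kg.
By the Tsiolkovsky rocket equation, Δv = v_e · ln(89,720/11,267.02) = 2800.0 × ln(7.963) = 2800.0 × 2.0748 ≈ 5809 m/s.

Δv ≈ 5810 m/s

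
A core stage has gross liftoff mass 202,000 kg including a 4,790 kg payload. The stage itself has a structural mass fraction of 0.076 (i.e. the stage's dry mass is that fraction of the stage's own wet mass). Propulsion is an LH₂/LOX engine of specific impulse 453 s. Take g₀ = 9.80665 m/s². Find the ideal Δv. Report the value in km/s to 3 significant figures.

Stage wet mass = m₀ − payload = 202,000 − 4,790 = 197,210 kg.
Stage dry mass = ε × stage wet mass = 0.076 × 197,210 = 14,988 kg.
Burnout mass m_f = stage dry + payload = 14,988 + 4,790 = 19,778 kg.
v_e = Isp · g₀ = 453 × 9.80665 = 4442.4 m/s.
From the ideal rocket equation, Δv = v_e · ln(202,000/19,778) = 4442.4 × ln(10.21) = 4442.4 × 2.3237 ≈ 10323 m/s.

Δv ≈ 10.3 km/s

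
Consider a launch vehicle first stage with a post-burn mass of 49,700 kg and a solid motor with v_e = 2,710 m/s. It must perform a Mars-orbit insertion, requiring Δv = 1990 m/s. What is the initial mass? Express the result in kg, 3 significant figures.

By the Tsiolkovsky rocket equation, m₀/m_f = exp(Δv / v_e) = exp(1990 / 2710.0) = exp(0.7343) = 2.0841.
m₀ = m_f × 2.0841 = 49,700 × 2.0841 = 103,580 kg.

initial mass ≈ 104000 kg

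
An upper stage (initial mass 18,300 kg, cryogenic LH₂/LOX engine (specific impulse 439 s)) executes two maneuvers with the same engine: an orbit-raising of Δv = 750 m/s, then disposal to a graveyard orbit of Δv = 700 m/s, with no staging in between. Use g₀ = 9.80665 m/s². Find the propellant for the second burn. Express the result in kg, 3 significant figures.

v_e = Isp · g₀ = 439 × 9.80665 = 4305.1 m/s.
After the first burn: m = 18300 × exp(−750/4305.1) = 18300 × 0.84012 = 15,374.2 kg.
After the second burn: m = 15,374.2 × exp(−700/4305.1) = 15,374.2 × 0.84993 = 13,067 kg.
Second-burn propellant = 15,374.2 − 13,067 = 2,307.2 kg.

propellant for the second burn ≈ 2310 kg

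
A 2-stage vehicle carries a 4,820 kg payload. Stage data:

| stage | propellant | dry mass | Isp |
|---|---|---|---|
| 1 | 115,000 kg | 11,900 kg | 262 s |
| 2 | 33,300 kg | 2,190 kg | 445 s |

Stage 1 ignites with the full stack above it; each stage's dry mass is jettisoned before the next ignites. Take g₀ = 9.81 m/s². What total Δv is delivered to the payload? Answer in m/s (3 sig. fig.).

Ignition mass of stage 1 = 115,000+11,900 + 33,300+2,190 + 4,820 = 167,210 kg.
Stage 1: m₀ = 167,210 kg, m_f = 167,210 − 115,000 = 52,210 kg; Δv = 262×9.81×ln(3.203) = 2570.2×1.1640 ≈ 2992 m/s.
Stage 2: m₀ = 40,310 kg, m_f = 40,310 − 33,300 = 7,010 kg; Δv = 445×9.81×ln(5.75) = 4365.4×1.7493 ≈ 7636 m/s.
Total Δv = 2992 + 7636 = 10628 m/s.

Δv ≈ 10600 m/s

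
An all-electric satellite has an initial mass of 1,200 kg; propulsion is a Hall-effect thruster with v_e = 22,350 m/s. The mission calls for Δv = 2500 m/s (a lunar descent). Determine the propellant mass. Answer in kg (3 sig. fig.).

propellant mass ≈ 127 kg

From the ideal rocket equation, m₀/m_f = exp(Δv / v_e) = exp(2500 / 22350.0) = exp(0.1119) = 1.1184.
m_f = 1,200 / 1.1184 = 1,072.96 kg, so propellant = m₀ − m_f = 1,200 − 1,072.96 = 127.04 kg.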